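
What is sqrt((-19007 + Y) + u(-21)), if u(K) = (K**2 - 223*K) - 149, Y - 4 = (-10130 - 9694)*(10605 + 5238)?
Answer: 2*I*sqrt(78521415) ≈ 17722.0*I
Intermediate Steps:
Y = -314071628 (Y = 4 + (-10130 - 9694)*(10605 + 5238) = 4 - 19824*15843 = 4 - 314071632 = -314071628)
u(K) = -149 + K**2 - 223*K
sqrt((-19007 + Y) + u(-21)) = sqrt((-19007 - 314071628) + (-149 + (-21)**2 - 223*(-21))) = sqrt(-314090635 + (-149 + 441 + 4683)) = sqrt(-314090635 + 4975) = sqrt(-314085660) = 2*I*sqrt(78521415)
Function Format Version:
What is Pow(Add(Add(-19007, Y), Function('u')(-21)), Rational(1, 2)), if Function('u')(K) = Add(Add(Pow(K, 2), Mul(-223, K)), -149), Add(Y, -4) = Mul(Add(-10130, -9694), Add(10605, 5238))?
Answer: Mul(2, I, Pow(78521415, Rational(1, 2))) ≈ Mul(17722., I)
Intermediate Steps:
Y = -314071628 (Y = Add(4, Mul(Add(-10130, -9694), Add(10605, 5238))) = Add(4, Mul(-19824, 15843)) = Add(4, -314071632) = -314071628)
Function('u')(K) = Add(-149, Pow(K, 2), Mul(-223, K))
Pow(Add(Add(-19007, Y), Function('u')(-21)), Rational(1, 2)) = Pow(Add(Add(-19007, -314071628), Add(-149, Pow(-21, 2), Mul(-223, -21))), Rational(1, 2)) = Pow(Add(-314090635, Add(-149, 441, 4683)), Rational(1, 2)) = Pow(Add(-314090635, 4975), Rational(1, 2)) = Pow(-314085660, Rational(1, 2)) = Mul(2, I, Pow(78521415, Rational(1, 2)))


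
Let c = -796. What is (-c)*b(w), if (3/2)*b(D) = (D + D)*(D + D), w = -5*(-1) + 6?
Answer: 770528/3 ≈ 2.5684e+5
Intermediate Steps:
w = 11 (w = 5 + 6 = 11)
b(D) = 8*D²/3 (b(D) = 2*((D + D)*(D + D))/3 = 2*((2*D)*(2*D))/3 = 2*(4*D²)/3 = 8*D²/3)
(-c)*b(w) = (-1*(-796))*((8/3)*11²) = 796*((8/3)*121) = 796*(968/3) = 770528/3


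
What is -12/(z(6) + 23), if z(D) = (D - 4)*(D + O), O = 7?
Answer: -12/49 ≈ -0.24490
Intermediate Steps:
z(D) = (-4 + D)*(7 + D) (z(D) = (D - 4)*(D + 7) = (-4 + D)*(7 + D))
-12/(z(6) + 23) = -12/((-28 + 6² + 3*6) + 23) = -12/((-28 + 36 + 18) + 23) = -12/(26 + 23) = -12/49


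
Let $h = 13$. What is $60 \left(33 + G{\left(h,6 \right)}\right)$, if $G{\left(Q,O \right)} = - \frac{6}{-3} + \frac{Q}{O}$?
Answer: $2230$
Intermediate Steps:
$G{\left(Q,O \right)} = 2 + \frac{Q}{O}$ ($G{\left(Q,O \right)} = \left(-6\right) \left(- \frac{1}{3}\right) + \frac{Q}{O} = 2 + \frac{Q}{O}$)
$60 \left(33 + G{\left(h,6 \right)}\right) = 60 \left(33 + \left(2 + \frac{13}{6}\right)\right) = 60 \left(33 + \frac{25}{6}\right) = 60 \cdot \frac{223}{6} = 2230$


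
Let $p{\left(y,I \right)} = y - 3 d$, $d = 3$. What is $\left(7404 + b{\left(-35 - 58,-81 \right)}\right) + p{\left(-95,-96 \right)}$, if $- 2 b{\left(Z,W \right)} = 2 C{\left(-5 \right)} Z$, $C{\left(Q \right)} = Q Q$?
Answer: $9625$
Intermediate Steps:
$p{\left(y,I \right)} = -9 + y$ ($p{\left(y,I \right)} = y - 9 = -9 + y$)
$C{\left(Q \right)} = Q^{2}$
$b{\left(Z,W \right)} = - 25 Z$ ($b{\left(Z,W \right)} = - \frac{2 \left(-5\right)^{2} Z}{2} = - \frac{2 \cdot 25 Z}{2} = - \frac{50 Z}{2} = - 25 Z$)
$\left(7404 + b{\left(-35 - 58,-81 \right)}\right) + p{\left(-95,-96 \right)} = \left(7404 - 25 \left(-35 - 58\right)\right) - 104 = \left(7404 - -2325\right) - 104 = \left(7404 + 2325\right) - 104 = 9729 - 104 = 9625$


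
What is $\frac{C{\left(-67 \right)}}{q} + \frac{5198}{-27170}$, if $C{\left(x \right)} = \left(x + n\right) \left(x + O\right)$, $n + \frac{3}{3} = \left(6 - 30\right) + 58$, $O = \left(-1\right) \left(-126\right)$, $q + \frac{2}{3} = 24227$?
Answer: $- \frac{270647251}{987344215} \approx -0.27412$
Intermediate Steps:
$q = \frac{72679}{3}$ ($q = - \frac{2}{3} + 24227 = \frac{72679}{3} \approx 24226.0$)
$O = 126$
$n = 33$ ($n = -1 + \left(\left(6 - 30\right) + 58\right) = -1 + \left(-24 + 58\right) = -1 + 34 = 33$)
$C{\left(x \right)} = \left(33 + x\right) \left(126 + x\right)$ ($C{\left(x \right)} = \left(x + 33\right) \left(x + 126\right) = \left(33 + x\right) \left(126 + x\right)$)
$\frac{C{\left(-67 \right)}}{q} + \frac{5198}{-27170} = \frac{4158 + \left(-67\right)^{2} + 159 \left(-67\right)}{\frac{72679}{3}} + \frac{5198}{-27170} = \left(4158 + 4489 - 10653\right) \frac{3}{72679} + 5198 \left(- \frac{1}{27170}\right) = \left(-2006\right) \frac{3}{72679} - \frac{2599}{13585} = - \frac{6018}{72679} - \frac{2599}{13585} = - \frac{270647251}{987344215}$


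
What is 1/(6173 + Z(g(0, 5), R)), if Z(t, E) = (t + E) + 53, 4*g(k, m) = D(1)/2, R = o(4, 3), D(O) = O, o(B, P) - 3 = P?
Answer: 8/49857 ≈ 0.00016046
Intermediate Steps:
o(B, P) = 3 + P
R = 6 (R = 3 + 3 = 6)
g(k, m) = 1/8 (g(k, m) = (1/2)/4 = (1*(1/2))/4 = (1/4)*(1/2) = 1/8)
Z(t, E) = 53 + E + t (Z(t, E) = (E + t) + 53 = 53 + E + t)
1/(6173 + Z(g(0, 5), R)) = 1/(6173 + (53 + 6 + 1/8)) = 1/(6173 + 473/8) = 1/(49857/8) = 8/49857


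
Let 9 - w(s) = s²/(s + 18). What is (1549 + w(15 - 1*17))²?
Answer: 38825361/16 ≈ 2.4266e+6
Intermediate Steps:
w(s) = 9 - s²/(18 + s) (w(s) = 9 - s²/(s + 18) = 9 - s²/(18 + s))
(1549 + w(15 - 1*17))² = (1549 + (162 - (15 - 1*17)² + 9*(15 - 1*17))/(18 + (15 - 1*17)))² = (1549 + (162 - (15 - 17)² + 9*(15 - 17))/(18 + (15 - 17)))² = (1549 + (162 - 1*(-2)² + 9*(-2))/(18 - 2))² = (1549 + (162 - 1*4 - 18)/16)² = (1549 + (162 - 4 - 18)/16)² = (1549 + (1/16)*140)² = (1549 + 35/4)² = (6231/4)² = 38825361/16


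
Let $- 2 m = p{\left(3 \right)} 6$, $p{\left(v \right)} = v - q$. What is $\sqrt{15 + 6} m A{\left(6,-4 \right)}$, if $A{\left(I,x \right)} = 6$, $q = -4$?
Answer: $- 126 \sqrt{21} \approx -577.4$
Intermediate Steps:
$p{\left(v \right)} = 4 + v$ ($p{\left(v \right)} = v - -4 = v + 4 = 4 + v$)
$m = -21$ ($m = - \frac{\left(4 + 3\right) 6}{2} = - \frac{7 \cdot 6}{2} = \left(- \frac{1}{2}\right) 42 = -21$)
$\sqrt{15 + 6} m A{\left(6,-4 \right)} = \sqrt{15 + 6} \left(-21\right) 6 = \sqrt{21} \left(-21\right) 6 = - 21 \sqrt{21} \cdot 6 = - 126 \sqrt{21}$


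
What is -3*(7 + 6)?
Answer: -39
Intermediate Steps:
-3*(7 + 6) = -3*13 = -39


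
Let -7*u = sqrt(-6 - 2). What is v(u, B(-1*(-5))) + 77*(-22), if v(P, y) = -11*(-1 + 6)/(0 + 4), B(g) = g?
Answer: -6831/4 ≈ -1707.8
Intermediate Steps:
u = -2*I*sqrt(2)/7 (u = -sqrt(-6 - 2)/7 = -2*I*sqrt(2)/7 ≈ -0.40406*I)
v(P, y) = -55/4 (v(P, y) = -11/(4/5) = -11/(4*(1/5)) = -11/4/5 = -11*5/4 = -55/4)
v(u, B(-1*(-5))) + 77*(-22) = -55/4 + 77*(-22) = -55/4 - 1694 = -6831/4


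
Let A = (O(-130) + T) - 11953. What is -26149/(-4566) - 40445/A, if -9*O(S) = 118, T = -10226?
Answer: 6884760451/911962614 ≈ 7.5494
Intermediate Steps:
O(S) = -118/9 (O(S) = -1/9*118 = -118/9)
A = -199729/9 (A = (-118/9 - 10226) - 11953 = -92152/9 - 11953 = -199729/9 ≈ -22192.)
-26149/(-4566) - 40445/A = -26149/(-4566) - 40445/(-199729/9) = -26149*(-1/4566) - 40445*(-9/199729) = 26149/4566 + 364005/199729 = 6884760451/911962614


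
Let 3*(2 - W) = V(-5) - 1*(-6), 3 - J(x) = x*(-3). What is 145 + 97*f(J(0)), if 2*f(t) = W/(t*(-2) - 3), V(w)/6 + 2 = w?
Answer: 626/9 ≈ 69.556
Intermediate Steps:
J(x) = 3 + 3*x (J(x) = 3 - x*(-3) = 3 - (-3)*x = 3 + 3*x)
V(w) = -12 + 6*w
W = 14 (W = 2 - ((-12 + 6*(-5)) - 1*(-6))/3 = 2 - ((-12 - 30) + 6)/3 = 2 - (-42 + 6)/3 = 2 - 1/3*(-36) = 2 + 12 = 14)
f(t) = 7/(-3 - 2*t) (f(t) = (14/(t*(-2) - 3))/2 = (14/(-2*t - 3))/2 = (14/(-3 - 2*t))/2 = 7/(-3 - 2*t))
145 + 97*f(J(0)) = 145 + 97*(-7/(3 + 2*(3 + 3*0))) = 145 + 97*(-7/(3 + 2*(3 + 0))) = 145 + 97*(-7/(3 + 2*3)) = 145 + 97*(-7/(3 + 6)) = 145 + 97*(-7/9) = 145 - 679/9 = 626/9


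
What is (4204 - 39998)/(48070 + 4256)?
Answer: -17897/26163 ≈ -0.68406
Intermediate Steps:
(4204 - 39998)/(48070 + 4256) = -35794/52326 = -35794*1/52326 = -17897/26163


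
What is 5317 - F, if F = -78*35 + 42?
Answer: 8005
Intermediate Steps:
F = -2688 (F = -2730 + 42 = -2688)
5317 - F = 5317 - 1*(-2688) = 5317 + 2688 = 8005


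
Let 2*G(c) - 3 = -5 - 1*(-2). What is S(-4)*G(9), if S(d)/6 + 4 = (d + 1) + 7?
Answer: 0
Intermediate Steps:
S(d) = 24 + 6*d (S(d) = -24 + 6*((d + 1) + 7) = -24 + 6*((1 + d) + 7) = -24 + 6*(8 + d) = -24 + (48 + 6*d) = 24 + 6*d)
G(c) = 0 (G(c) = 3/2 + (-5 - 1*(-2))/2 = 3/2 + (-5 + 2)/2 = 3/2 + (½)*(-3) = 3/2 - 3/2 = 0)
S(-4)*G(9) = (24 + 6*(-4))*0 = (24 - 24)*0 = 0*0 = 0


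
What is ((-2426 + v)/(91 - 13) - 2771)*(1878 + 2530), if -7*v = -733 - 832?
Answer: -1122852044/91 ≈ -1.2339e+7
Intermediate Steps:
v = 1565/7 (v = -(-733 - 832)/7 = -1/7*(-1565) = 1565/7 ≈ 223.57)
((-2426 + v)/(91 - 13) - 2771)*(1878 + 2530) = ((-2426 + 1565/7)/(91 - 13) - 2771)*(1878 + 2530) = (-15417/7/78 - 2771)*4408 = (-15417/7*1/78 - 2771)*4408 = (-5139/182 - 2771)*4408 = -509461/182*4408 = -1122852044/91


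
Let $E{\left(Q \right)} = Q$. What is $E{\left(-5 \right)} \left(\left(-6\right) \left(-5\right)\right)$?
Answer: $-150$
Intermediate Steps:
$E{\left(-5 \right)} \left(\left(-6\right) \left(-5\right)\right) = - 5 \left(\left(-6\right) \left(-5\right)\right) = \left(-5\right) 30 = -150$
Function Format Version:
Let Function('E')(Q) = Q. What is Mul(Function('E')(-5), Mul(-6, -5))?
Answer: -150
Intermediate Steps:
Mul(Function('E')(-5), Mul(-6, -5)) = Mul(-5, Mul(-6, -5)) = Mul(-5, 30) = -150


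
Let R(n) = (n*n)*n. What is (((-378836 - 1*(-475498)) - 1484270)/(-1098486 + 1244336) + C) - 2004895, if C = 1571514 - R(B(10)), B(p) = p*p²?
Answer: -72956605003229/72925 ≈ -1.0004e+9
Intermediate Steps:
B(p) = p³
R(n) = n³ (R(n) = n²*n = n³)
C = -998428486 (C = 1571514 - (10³)³ = 1571514 - 1*1000³ = 1571514 - 1*1000000000 = 1571514 - 1000000000 = -998428486)
(((-378836 - 1*(-475498)) - 1484270)/(-1098486 + 1244336) + C) - 2004895 = (((-378836 - 1*(-475498)) - 1484270)/(-1098486 + 1244336) - 998428486) - 2004895 = (((-378836 + 475498) - 1484270)/145850 - 998428486) - 2004895 = ((96662 - 1484270)*(1/145850) - 998428486) - 2004895 = (-1387608*1/145850 - 998428486) - 2004895 = (-693804/72925 - 998428486) - 2004895 = -72810398035354/72925 - 2004895 = -72956605003229/72925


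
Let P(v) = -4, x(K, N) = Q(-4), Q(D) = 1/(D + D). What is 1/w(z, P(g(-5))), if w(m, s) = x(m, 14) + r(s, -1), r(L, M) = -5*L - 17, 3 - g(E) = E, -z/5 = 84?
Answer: 8/23 ≈ 0.34783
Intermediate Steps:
Q(D) = 1/(2*D)
z = -420 (z = -5*84 = -420)
x(K, N) = -⅛ (x(K, N) = (½)/(-4) = (½)*(-¼) = -⅛)
g(E) = 3 - E
r(L, M) = -17 - 5*L
w(m, s) = -137/8 - 5*s (w(m, s) = -⅛ + (-17 - 5*s) = -137/8 - 5*s)
1/w(z, P(g(-5))) = 1/(-137/8 - 5*(-4)) = 1/(-137/8 + 20) = 1/(23/8) = 8/23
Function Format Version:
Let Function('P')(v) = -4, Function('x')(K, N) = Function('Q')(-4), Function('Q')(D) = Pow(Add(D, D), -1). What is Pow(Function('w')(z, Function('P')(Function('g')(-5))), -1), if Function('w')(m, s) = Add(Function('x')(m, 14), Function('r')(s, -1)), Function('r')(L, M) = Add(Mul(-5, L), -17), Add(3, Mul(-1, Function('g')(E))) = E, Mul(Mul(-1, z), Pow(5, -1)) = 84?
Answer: Rational(8, 23) ≈ 0.34783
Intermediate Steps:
Function('Q')(D) = Mul(Rational(1, 2), Pow(D, -1)) (Function('Q')(D) = Pow(Mul(2, D), -1) = Mul(Rational(1, 2), Pow(D, -1)))
z = -420 (z = Mul(-5, 84) = -420)
Function('x')(K, N) = Rational(-1, 8) (Function('x')(K, N) = Mul(Rational(1, 2), Pow(-4, -1)) = Mul(Rational(1, 2), Rational(-1, 4)) = Rational(-1, 8))
Function('g')(E) = Add(3, Mul(-1, E))
Function('r')(L, M) = Add(-17, Mul(-5, L))
Function('w')(m, s) = Add(Rational(-137, 8), Mul(-5, s)) (Function('w')(m, s) = Add(Rational(-1, 8), Add(-17, Mul(-5, s))) = Add(Rational(-137, 8), Mul(-5, s)))
Pow(Function('w')(z, Function('P')(Function('g')(-5))), -1) = Pow(Add(Rational(-137, 8), Mul(-5, -4)), -1) = Pow(Add(Rational(-137, 8), 20), -1) = Pow(Rational(23, 8), -1) = Rational(8, 23)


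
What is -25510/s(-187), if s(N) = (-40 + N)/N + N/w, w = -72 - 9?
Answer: -193199985/26678 ≈ -7241.9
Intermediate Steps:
w = -81
s(N) = -N/81 + (-40 + N)/N (s(N) = (-40 + N)/N + N/(-81) = (-40 + N)/N + N*(-1/81) = (-40 + N)/N - N/81 = -N/81 + (-40 + N)/N)
-25510/s(-187) = -25510/(1 - 40/(-187) - 1/81*(-187)) = -25510/(1 - 40*(-1/187) + 187/81) = -25510/(1 + 40/187 + 187/81) = -25510/53356/15147 = -25510*15147/53356 = -193199985/26678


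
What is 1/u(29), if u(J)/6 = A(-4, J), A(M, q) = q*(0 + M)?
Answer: -1/696 ≈ -0.0014368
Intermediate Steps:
A(M, q) = M*q (A(M, q) = q*M = M*q)
u(J) = -24*J (u(J) = 6*(-4*J) = -24*J)
1/u(29) = 1/(-24*29) = 1/(-696) = -1/696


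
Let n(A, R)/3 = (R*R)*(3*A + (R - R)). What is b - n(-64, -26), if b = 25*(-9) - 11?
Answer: 389140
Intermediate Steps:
n(A, R) = 9*A*R**2 (n(A, R) = 3*((R*R)*(3*A + (R - R))) = 3*(R**2*(3*A + 0)) = 3*(R**2*(3*A)) = 3*(3*A*R**2) = 9*A*R**2)
b = -236 (b = -225 - 11 = -236)
b - n(-64, -26) = -236 - 9*(-64)*(-26)**2 = -236 - 9*(-64)*676 = -236 - 1*(-389376) = -236 + 389376 = 389140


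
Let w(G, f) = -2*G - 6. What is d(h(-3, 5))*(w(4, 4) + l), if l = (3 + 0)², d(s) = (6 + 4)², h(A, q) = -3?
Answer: -500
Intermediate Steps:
d(s) = 100 (d(s) = 10² = 100)
w(G, f) = -6 - 2*G
l = 9 (l = 3² = 9)
d(h(-3, 5))*(w(4, 4) + l) = 100*((-6 - 2*4) + 9) = 100*((-6 - 8) + 9) = 100*(-14 + 9) = 100*(-5) = -500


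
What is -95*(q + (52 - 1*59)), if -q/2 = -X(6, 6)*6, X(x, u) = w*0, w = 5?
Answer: 665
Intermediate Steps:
X(x, u) = 0 (X(x, u) = 5*0 = 0)
q = 0 (q = -2*(-1*0)*6 = -0*6 = -2*0 = 0)
-95*(q + (52 - 1*59)) = -95*(0 + (52 - 1*59)) = -95*(0 + (52 - 59)) = -95*(0 - 7) = -95*(-7) = 665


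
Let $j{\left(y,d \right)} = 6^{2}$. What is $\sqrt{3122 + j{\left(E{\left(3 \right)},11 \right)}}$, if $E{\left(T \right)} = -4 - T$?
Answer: $\sqrt{3158} \approx 56.196$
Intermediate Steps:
$j{\left(y,d \right)} = 36$
$\sqrt{3122 + j{\left(E{\left(3 \right)},11 \right)}} = \sqrt{3122 + 36} = \sqrt{3158}$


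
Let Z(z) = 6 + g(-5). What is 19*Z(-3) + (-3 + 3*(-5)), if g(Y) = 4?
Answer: 172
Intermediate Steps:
Z(z) = 10 (Z(z) = 6 + 4 = 10)
19*Z(-3) + (-3 + 3*(-5)) = 19*10 + (-3 + 3*(-5)) = 190 + (-3 - 15) = 190 - 18 = 172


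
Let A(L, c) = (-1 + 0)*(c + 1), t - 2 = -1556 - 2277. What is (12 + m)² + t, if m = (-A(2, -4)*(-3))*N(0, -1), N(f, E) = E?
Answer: -3822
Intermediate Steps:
t = -3831 (t = 2 + (-1556 - 2277) = 2 - 3833 = -3831)
A(L, c) = -1 - c (A(L, c) = -(1 + c) = -1 - c)
m = -9 (m = (-(-1 - 1*(-4))*(-3))*(-1) = (-(-1 + 4)*(-3))*(-1) = (-1*3*(-3))*(-1) = -3*(-3)*(-1) = 9*(-1) = -9)
(12 + m)² + t = (12 - 9)² - 3831 = 3² - 3831 = 9 - 3831 = -3822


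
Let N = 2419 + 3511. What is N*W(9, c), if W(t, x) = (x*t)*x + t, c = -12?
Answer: 7738650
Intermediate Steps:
N = 5930
W(t, x) = t + t*x**2 (W(t, x) = (t*x)*x + t = t*x**2 + t = t + t*x**2)
N*W(9, c) = 5930*(9*(1 + (-12)**2)) = 5930*(9*(1 + 144)) = 5930*(9*145) = 5930*1305 = 7738650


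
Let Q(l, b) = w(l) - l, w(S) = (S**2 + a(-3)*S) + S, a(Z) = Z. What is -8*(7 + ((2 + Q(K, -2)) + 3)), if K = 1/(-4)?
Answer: -205/2 ≈ -102.50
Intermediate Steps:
w(S) = S**2 - 2*S (w(S) = (S**2 - 3*S) + S = S**2 - 2*S)
K = -1/4 ≈ -0.25000
Q(l, b) = -l + l*(-2 + l) (Q(l, b) = l*(-2 + l) - l = -l + l*(-2 + l))
-8*(7 + ((2 + Q(K, -2)) + 3)) = -8*(7 + ((2 - (-3 - 1/4)/4) + 3)) = -8*(7 + ((2 - 1/4*(-13/4)) + 3)) = -8*(7 + ((2 + 13/16) + 3)) = -8*(7 + (45/16 + 3)) = -8*(7 + 93/16) = -8*205/16 = -205/2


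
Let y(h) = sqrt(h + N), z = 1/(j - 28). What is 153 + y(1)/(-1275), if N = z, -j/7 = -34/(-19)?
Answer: 153 - sqrt(578270)/981750 ≈ 153.00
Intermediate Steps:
j = -238/19 (j = -(-238)/(-19) = -(-238)*(-1)/19 = -7*34/19 = -238/19 ≈ -12.526)
z = -19/770 (z = 1/(-238/19 - 28) = 1/(-770/19) = -19/770 ≈ -0.024675)
N = -19/770 ≈ -0.024675
y(h) = sqrt(-19/770 + h) (y(h) = sqrt(h - 19/770) = sqrt(-19/770 + h))
153 + y(1)/(-1275) = 153 + (sqrt(-14630 + 592900*1)/770)/(-1275) = 153 - sqrt(-14630 + 592900)/981750 = 153 - sqrt(578270)/981750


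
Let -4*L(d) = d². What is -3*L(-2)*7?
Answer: 21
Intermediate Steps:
L(d) = -d²/4
-3*L(-2)*7 = -(-3)*(-2)²/4*7 = -(-3)*4/4*7 = -3*(-1)*7 = 3*7 = 21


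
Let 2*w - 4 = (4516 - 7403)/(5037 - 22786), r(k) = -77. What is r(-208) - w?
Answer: -2807229/35498 ≈ -79.081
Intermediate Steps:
w = 73883/35498 (w = 2 + ((4516 - 7403)/(5037 - 22786))/2 = 2 + (-2887/(-17749))/2 = 2 + (-2887*(-1/17749))/2 = 2 + (½)*(2887/17749) = 2 + 2887/35498 = 73883/35498 ≈ 2.0813)
r(-208) - w = -77 - 1*73883/35498 = -77 - 73883/35498 = -2807229/35498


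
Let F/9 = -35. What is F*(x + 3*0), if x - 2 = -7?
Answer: 1575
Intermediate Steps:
F = -315 (F = 9*(-35) = -315)
x = -5 (x = 2 - 7 = -5)
F*(x + 3*0) = -315*(-5 + 3*0) = -315*(-5 + 0) = -315*(-5) = 1575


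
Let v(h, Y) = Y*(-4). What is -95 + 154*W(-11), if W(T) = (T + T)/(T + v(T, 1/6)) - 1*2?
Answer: -563/5 ≈ -112.60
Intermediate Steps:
v(h, Y) = -4*Y
W(T) = -2 + 2*T/(-⅔ + T) (W(T) = (T + T)/(T - 4/6) - 1*2 = (2*T)/(T - 4*⅙) - 2 = (2*T)/(T - ⅔) - 2 = (2*T)/(-⅔ + T) - 2 = 2*T/(-⅔ + T) - 2 = -2 + 2*T/(-⅔ + T))
-95 + 154*W(-11) = -95 + 154*(4/(-2 + 3*(-11))) = -95 + 154*(4/(-2 - 33)) = -95 + 154*(4/(-35)) = -95 + 154*(4*(-1/35)) = -95 + 154*(-4/35) = -95 - 88/5 = -563/5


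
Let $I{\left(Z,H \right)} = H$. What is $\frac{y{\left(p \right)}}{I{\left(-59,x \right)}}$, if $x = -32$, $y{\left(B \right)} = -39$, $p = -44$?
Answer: $\frac{39}{32} \approx 1.2188$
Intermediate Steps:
$\frac{y{\left(p \right)}}{I{\left(-59,x \right)}} = - \frac{39}{-32} = \left(-39\right) \left(- \frac{1}{32}\right) = \frac{39}{32}$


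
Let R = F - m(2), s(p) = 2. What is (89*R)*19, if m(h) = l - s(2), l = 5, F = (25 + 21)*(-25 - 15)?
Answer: -3116513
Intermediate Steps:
F = -1840 (F = 46*(-40) = -1840)
m(h) = 3 (m(h) = 5 - 1*2 = 5 - 2 = 3)
R = -1843 (R = -1840 - 1*3 = -1840 - 3 = -1843)
(89*R)*19 = (89*(-1843))*19 = -164027*19 = -3116513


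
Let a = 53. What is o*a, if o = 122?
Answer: 6466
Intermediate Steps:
o*a = 122*53 = 6466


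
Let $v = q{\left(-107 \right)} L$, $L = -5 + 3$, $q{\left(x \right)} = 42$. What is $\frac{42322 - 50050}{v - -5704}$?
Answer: $- \frac{1932}{1405} \approx -1.3751$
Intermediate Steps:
$L = -2$
$v = -84$ ($v = 42 \left(-2\right) = -84$)
$\frac{42322 - 50050}{v - -5704} = \frac{42322 - 50050}{-84 - -5704} = - \frac{7728}{-84 + 5704} = - \frac{7728}{5620} = \left(-7728\right) \frac{1}{5620} = - \frac{1932}{1405}$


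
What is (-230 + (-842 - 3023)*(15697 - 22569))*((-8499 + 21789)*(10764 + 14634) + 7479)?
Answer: 8965262514784950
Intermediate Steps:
(-230 + (-842 - 3023)*(15697 - 22569))*((-8499 + 21789)*(10764 + 14634) + 7479) = (-230 - 3865*(-6872))*(13290*25398 + 7479) = (-230 + 26560280)*(337539420 + 7479) = 26560050*337546899 = 8965262514784950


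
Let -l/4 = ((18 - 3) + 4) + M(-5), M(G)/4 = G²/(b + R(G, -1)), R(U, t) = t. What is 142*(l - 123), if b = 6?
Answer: -39618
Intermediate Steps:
M(G) = 4*G²/5 (M(G) = 4*(G²/(6 - 1)) = 4*(G²/5) = 4*G²/5)
l = -156 (l = -4*(((18 - 3) + 4) + (⅘)*(-5)²) = -4*((15 + 4) + (⅘)*25) = -4*(19 + 20) = -4*39 = -156)
142*(l - 123) = 142*(-156 - 123) = 142*(-279) = -39618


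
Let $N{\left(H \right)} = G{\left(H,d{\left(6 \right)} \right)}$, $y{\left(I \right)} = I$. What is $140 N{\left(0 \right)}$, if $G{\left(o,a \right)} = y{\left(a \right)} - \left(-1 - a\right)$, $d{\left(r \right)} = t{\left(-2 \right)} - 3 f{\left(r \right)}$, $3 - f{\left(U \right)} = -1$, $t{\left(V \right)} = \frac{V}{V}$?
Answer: $-2940$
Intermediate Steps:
$t{\left(V \right)} = 1$
$f{\left(U \right)} = 4$ ($f{\left(U \right)} = 3 - -1 = 3 + 1 = 4$)
$d{\left(r \right)} = -11$ ($d{\left(r \right)} = 1 - 12 = -11$)
$G{\left(o,a \right)} = 1 + 2 a$ ($G{\left(o,a \right)} = a - \left(-1 - a\right) = a + \left(1 + a\right) = 1 + 2 a$)
$N{\left(H \right)} = -21$ ($N{\left(H \right)} = 1 + 2 \left(-11\right) = 1 - 22 = -21$)
$140 N{\left(0 \right)} = 140 \left(-21\right) = -2940$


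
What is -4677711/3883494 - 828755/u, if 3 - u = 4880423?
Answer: -653690974955/631769392916 ≈ -1.0347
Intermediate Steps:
u = -4880420 (u = 3 - 1*4880423 = 3 - 4880423 = -4880420)
-4677711/3883494 - 828755/u = -4677711/3883494 - 828755/(-4880420) = -4677711*1/3883494 - 828755*(-1/4880420) = -1559237/1294498 + 165751/976084 = -653690974955/631769392916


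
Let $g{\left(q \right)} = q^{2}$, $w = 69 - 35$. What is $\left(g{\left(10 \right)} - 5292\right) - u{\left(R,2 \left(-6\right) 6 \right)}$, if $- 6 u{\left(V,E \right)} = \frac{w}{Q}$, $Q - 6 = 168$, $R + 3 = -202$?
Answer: $- \frac{2710207}{522} \approx -5192.0$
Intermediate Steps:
$R = -205$ ($R = -3 - 202 = -205$)
$w = 34$
$Q = 174$ ($Q = 6 + 168 = 174$)
$u{\left(V,E \right)} = - \frac{17}{522}$ ($u{\left(V,E \right)} = - \frac{34 \cdot \frac{1}{174}}{6} = \left(- \frac{1}{6}\right) \frac{17}{87} = - \frac{17}{522}$)
$\left(g{\left(10 \right)} - 5292\right) - u{\left(R,2 \left(-6\right) 6 \right)} = \left(10^{2} - 5292\right) - - \frac{17}{522} = \left(100 - 5292\right) + \frac{17}{522} = -5192 + \frac{17}{522} = - \frac{2710207}{522}$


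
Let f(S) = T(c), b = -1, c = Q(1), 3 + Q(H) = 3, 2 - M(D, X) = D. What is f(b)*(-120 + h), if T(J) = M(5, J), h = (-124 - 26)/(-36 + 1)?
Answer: 2430/7 ≈ 347.14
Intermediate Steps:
M(D, X) = 2 - D
h = 30/7 (h = -150/(-35) = -150*(-1/35) = 30/7 ≈ 4.2857)
Q(H) = 0 (Q(H) = -3 + 3 = 0)
c = 0
T(J) = -3 (T(J) = 2 - 1*5 = 2 - 5 = -3)
f(S) = -3
f(b)*(-120 + h) = -3*(-120 + 30/7) = -3*(-810/7) = 2430/7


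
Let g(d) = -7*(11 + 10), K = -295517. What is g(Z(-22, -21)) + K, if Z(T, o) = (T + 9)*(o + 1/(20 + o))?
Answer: -295664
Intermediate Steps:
Z(T, o) = (9 + T)*(o + 1/(20 + o))
g(d) = -147 (g(d) = -7*21 = -147)
g(Z(-22, -21)) + K = -147 - 295517 = -295664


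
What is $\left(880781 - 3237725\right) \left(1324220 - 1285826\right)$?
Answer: $-90492507936$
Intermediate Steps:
$\left(880781 - 3237725\right) \left(1324220 - 1285826\right) = \left(-2356944\right) 38394 = -90492507936$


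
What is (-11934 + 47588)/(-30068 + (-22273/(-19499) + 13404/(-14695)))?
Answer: -10216218899470/8615552783601 ≈ -1.1858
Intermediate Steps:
(-11934 + 47588)/(-30068 + (-22273/(-19499) + 13404/(-14695))) = 35654/(-30068 + (-22273*(-1/19499) + 13404*(-1/14695))) = 35654/(-30068 + (22273/19499 - 13404/14695)) = 35654/(-30068 + 65937139/286537805) = 35654/(-8615552783601/286537805) = 35654*(-286537805/8615552783601) = -10216218899470/8615552783601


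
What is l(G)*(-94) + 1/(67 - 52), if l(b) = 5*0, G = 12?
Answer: 1/15 ≈ 0.066667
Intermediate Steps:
l(b) = 0
l(G)*(-94) + 1/(67 - 52) = 0*(-94) + 1/(67 - 52) = 0 + 1/15 = 1/15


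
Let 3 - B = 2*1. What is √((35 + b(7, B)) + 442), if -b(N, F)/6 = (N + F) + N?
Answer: 3*√43 ≈ 19.672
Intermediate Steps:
B = 1 (B = 3 - 2 = 1)
b(N, F) = -12*N - 6*F (b(N, F) = -6*((N + F) + N) = -6*((F + N) + N) = -6*(F + 2*N) = -12*N - 6*F)
√((35 + b(7, B)) + 442) = √((35 + (-12*7 - 6*1)) + 442) = √((35 + (-84 - 6)) + 442) = √((35 - 90) + 442) = √(-55 + 442) = √387 = 3*√43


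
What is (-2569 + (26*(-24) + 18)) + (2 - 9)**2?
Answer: -3126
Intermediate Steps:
(-2569 + (26*(-24) + 18)) + (2 - 9)**2 = (-2569 + (-624 + 18)) + (-7)**2 = (-2569 - 606) + 49 = -3175 + 49 = -3126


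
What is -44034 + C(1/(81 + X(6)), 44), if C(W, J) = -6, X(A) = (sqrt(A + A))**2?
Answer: -44040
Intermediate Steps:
X(A) = 2*A (X(A) = (sqrt(2*A))**2 = (sqrt(2)*sqrt(A))**2 = 2*A)
-44034 + C(1/(81 + X(6)), 44) = -44034 - 6 = -44040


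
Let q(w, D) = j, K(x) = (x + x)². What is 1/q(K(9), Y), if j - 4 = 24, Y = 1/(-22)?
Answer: 1/28 ≈ 0.035714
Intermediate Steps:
Y = -1/22 ≈ -0.045455
j = 28 (j = 4 + 24 = 28)
K(x) = 4*x² (K(x) = (2*x)² = 4*x²)
q(w, D) = 28
1/q(K(9), Y) = 1/28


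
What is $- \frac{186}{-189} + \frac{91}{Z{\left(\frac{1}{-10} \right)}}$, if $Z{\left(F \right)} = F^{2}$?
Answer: $\frac{573362}{63} \approx 9101.0$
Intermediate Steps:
$- \frac{186}{-189} + \frac{91}{Z{\left(\frac{1}{-10} \right)}} = - \frac{186}{-189} + \frac{91}{\left(\frac{1}{-10}\right)^{2}} = \left(-186\right) \left(- \frac{1}{189}\right) + \frac{91}{\left(- \frac{1}{10}\right)^{2}} = \frac{62}{63} + 91 \frac{1}{\frac{1}{100}} = \frac{62}{63} + 91 \cdot 100 = \frac{62}{63} + 9100 = \frac{573362}{63}$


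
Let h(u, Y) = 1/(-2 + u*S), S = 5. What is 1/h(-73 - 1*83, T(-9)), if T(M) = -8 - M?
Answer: -782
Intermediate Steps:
h(u, Y) = 1/(-2 + 5*u) (h(u, Y) = 1/(-2 + u*5) = 1/(-2 + 5*u))
1/h(-73 - 1*83, T(-9)) = 1/(1/(-2 + 5*(-73 - 1*83))) = 1/(1/(-2 + 5*(-73 - 83))) = 1/(1/(-2 + 5*(-156))) = 1/(1/(-2 - 780)) = 1/(1/(-782)) = 1/(-1/782) = -782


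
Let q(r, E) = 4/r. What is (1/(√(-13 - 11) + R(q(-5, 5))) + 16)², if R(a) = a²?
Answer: (449600*√6 + 3761039*I)/(8*(200*√6 + 1843*I)) ≈ 256.8 - 6.4329*I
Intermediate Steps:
(1/(√(-13 - 11) + R(q(-5, 5))) + 16)² = (1/(√(-13 - 11) + (4/(-5))²) + 16)² = (1/(√(-24) + (4*(-⅕))²) + 16)² = (1/(2*I*√6 + (-⅘)²) + 16)² = (1/(2*I*√6 + 16/25) + 16)² = (1/(16/25 + 2*I*√6) + 16)² = (16 + 1/(16/25 + 2*I*√6))²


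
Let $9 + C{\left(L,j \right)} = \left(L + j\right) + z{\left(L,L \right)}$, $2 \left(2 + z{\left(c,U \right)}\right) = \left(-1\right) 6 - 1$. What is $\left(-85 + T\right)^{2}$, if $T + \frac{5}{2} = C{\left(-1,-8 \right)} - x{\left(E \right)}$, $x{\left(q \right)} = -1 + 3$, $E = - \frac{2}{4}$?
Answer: $12769$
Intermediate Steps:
$z{\left(c,U \right)} = - \frac{11}{2}$ ($z{\left(c,U \right)} = -2 + \frac{\left(-1\right) 6 - 1}{2} = -2 + \frac{-6 - 1}{2} = -2 + \frac{1}{2} \left(-7\right) = -2 - \frac{7}{2} = - \frac{11}{2}$)
$E = - \frac{1}{2}$ ($E = \left(-2\right) \frac{1}{4} = - \frac{1}{2} \approx -0.5$)
$x{\left(q \right)} = 2$
$C{\left(L,j \right)} = - \frac{29}{2} + L + j$ ($C{\left(L,j \right)} = -9 - \left(\frac{11}{2} - L - j\right) = -9 + \left(- \frac{11}{2} + L + j\right) = - \frac{29}{2} + L + j$)
$T = -28$ ($T = - \frac{5}{2} - \frac{51}{2} = -28$)
$\left(-85 + T\right)^{2} = \left(-85 - 28\right)^{2} = \left(-113\right)^{2} = 12769$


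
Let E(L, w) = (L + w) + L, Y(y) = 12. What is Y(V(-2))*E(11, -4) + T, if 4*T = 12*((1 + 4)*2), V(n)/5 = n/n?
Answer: 246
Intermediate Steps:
V(n) = 5 (V(n) = 5*(n/n) = 5*1 = 5)
E(L, w) = w + 2*L
T = 30 (T = (12*((1 + 4)*2))/4 = (12*(5*2))/4 = (12*10)/4 = (1/4)*120 = 30)
Y(V(-2))*E(11, -4) + T = 12*(-4 + 2*11) + 30 = 12*(-4 + 22) + 30 = 12*18 + 30 = 216 + 30 = 246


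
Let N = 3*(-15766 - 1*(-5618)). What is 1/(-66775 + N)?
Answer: -1/97219 ≈ -1.0286e-5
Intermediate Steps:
N = -30444 (N = 3*(-15766 + 5618) = 3*(-10148) = -30444)
1/(-66775 + N) = 1/(-66775 - 30444) = 1/(-97219) = -1/97219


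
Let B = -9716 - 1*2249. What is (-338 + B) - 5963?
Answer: -18266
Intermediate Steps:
B = -11965 (B = -9716 - 2249 = -11965)
(-338 + B) - 5963 = (-338 - 11965) - 5963 = -12303 - 5963 = -18266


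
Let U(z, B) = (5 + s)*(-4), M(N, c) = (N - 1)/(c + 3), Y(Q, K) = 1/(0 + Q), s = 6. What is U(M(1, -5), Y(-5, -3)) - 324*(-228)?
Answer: 73828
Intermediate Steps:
Y(Q, K) = 1/Q
M(N, c) = (-1 + N)/(3 + c)
U(z, B) = -44 (U(z, B) = (5 + 6)*(-4) = 11*(-4) = -44)
U(M(1, -5), Y(-5, -3)) - 324*(-228) = -44 - 324*(-228) = -44 + 73872 = 73828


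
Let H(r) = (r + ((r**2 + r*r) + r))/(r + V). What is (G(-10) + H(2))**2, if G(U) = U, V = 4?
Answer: 64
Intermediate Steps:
H(r) = (2*r + 2*r**2)/(4 + r) (H(r) = (r + ((r**2 + r*r) + r))/(r + 4) = (r + ((r**2 + r**2) + r))/(4 + r) = (r + (2*r**2 + r))/(4 + r) = (r + (r + 2*r**2))/(4 + r) = (2*r + 2*r**2)/(4 + r))
(G(-10) + H(2))**2 = (-10 + 2*2*(1 + 2)/(4 + 2))**2 = (-10 + 2*2*3/6)**2 = (-10 + 2*2*(1/6)*3)**2 = (-10 + 2)**2 = (-8)**2 = 64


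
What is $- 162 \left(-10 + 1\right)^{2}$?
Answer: $-13122$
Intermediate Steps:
$- 162 \left(-10 + 1\right)^{2} = - 162 \left(-9\right)^{2} = \left(-162\right) 81 = -13122$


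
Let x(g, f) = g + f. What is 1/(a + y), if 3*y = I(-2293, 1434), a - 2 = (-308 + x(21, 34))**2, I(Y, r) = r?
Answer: 1/64489 ≈ 1.5507e-5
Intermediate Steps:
x(g, f) = f + g
a = 64011 (a = 2 + (-308 + (34 + 21))**2 = 2 + (-308 + 55)**2 = 2 + (-253)**2 = 2 + 64009 = 64011)
y = 478 (y = (1/3)*1434 = 478)
1/(a + y) = 1/(64011 + 478) = 1/64489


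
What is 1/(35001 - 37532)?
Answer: -1/2531 ≈ -0.00039510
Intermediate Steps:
1/(35001 - 37532) = 1/(-2531) = -1/2531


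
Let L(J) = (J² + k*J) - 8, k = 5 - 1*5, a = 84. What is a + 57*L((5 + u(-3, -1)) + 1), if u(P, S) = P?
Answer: 141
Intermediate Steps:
k = 0 (k = 5 - 5 = 0)
L(J) = -8 + J² (L(J) = (J² + 0*J) - 8 = (J² + 0) - 8 = J² - 8 = -8 + J²)
a + 57*L((5 + u(-3, -1)) + 1) = 84 + 57*(-8 + ((5 - 3) + 1)²) = 84 + 57*(-8 + (2 + 1)²) = 84 + 57*(-8 + 3²) = 84 + 57*(-8 + 9) = 84 + 57*1 = 84 + 57 = 141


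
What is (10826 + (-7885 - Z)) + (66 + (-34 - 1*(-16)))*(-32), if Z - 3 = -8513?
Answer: 9915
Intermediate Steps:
Z = -8510 (Z = 3 - 8513 = -8510)
(10826 + (-7885 - Z)) + (66 + (-34 - 1*(-16)))*(-32) = (10826 + (-7885 - 1*(-8510))) + (66 + (-34 - 1*(-16)))*(-32) = (10826 + (-7885 + 8510)) + (66 + (-34 + 16))*(-32) = (10826 + 625) + (66 - 18)*(-32) = 11451 + 48*(-32) = 11451 - 1536 = 9915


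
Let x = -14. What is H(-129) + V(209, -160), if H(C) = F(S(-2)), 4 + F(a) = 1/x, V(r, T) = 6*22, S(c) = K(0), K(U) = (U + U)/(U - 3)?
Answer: 1791/14 ≈ 127.93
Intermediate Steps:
K(U) = 2*U/(-3 + U) (K(U) = (2*U)/(-3 + U) = 2*U/(-3 + U))
S(c) = 0 (S(c) = 2*0/(-3 + 0) = 2*0/(-3) = 2*0*(-1/3) = 0)
V(r, T) = 132
F(a) = -57/14 (F(a) = -4 + 1/(-14) = -4 - 1/14 = -57/14)
H(C) = -57/14
H(-129) + V(209, -160) = -57/14 + 132 = 1791/14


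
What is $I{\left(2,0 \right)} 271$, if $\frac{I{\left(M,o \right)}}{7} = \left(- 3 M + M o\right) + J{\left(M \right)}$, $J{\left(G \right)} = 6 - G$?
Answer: $-3794$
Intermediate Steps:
$I{\left(M,o \right)} = 42 - 28 M + 7 M o$ ($I{\left(M,o \right)} = 7 \left(\left(- 3 M + M o\right) - \left(-6 + M\right)\right) = 7 \left(6 - 4 M + M o\right) = 42 - 28 M + 7 M o$)
$I{\left(2,0 \right)} 271 = \left(42 - 56 + 7 \cdot 2 \cdot 0\right) 271 = \left(42 - 56 + 0\right) 271 = \left(-14\right) 271 = -3794$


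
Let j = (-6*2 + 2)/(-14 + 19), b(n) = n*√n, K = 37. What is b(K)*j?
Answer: -74*√37 ≈ -450.12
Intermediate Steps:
b(n) = n^(3/2)
j = -2 (j = (-12 + 2)/5 = -10*⅕ = -2)
b(K)*j = 37^(3/2)*(-2) = (37*√37)*(-2) = -74*√37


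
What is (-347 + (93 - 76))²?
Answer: 108900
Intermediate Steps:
(-347 + (93 - 76))² = (-347 + 17)² = (-330)² = 108900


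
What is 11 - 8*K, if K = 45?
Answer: -349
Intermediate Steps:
11 - 8*K = 11 - 8*45 = 11 - 360 = -349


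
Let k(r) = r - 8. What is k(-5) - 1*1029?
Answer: -1042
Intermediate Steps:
k(r) = -8 + r
k(-5) - 1*1029 = (-8 - 5) - 1*1029 = -13 - 1029 = -1042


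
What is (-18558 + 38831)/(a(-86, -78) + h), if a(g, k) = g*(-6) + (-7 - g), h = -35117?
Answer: -20273/34522 ≈ -0.58725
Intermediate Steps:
a(g, k) = -7 - 7*g (a(g, k) = -6*g + (-7 - g) = -7 - 7*g)
(-18558 + 38831)/(a(-86, -78) + h) = (-18558 + 38831)/((-7 - 7*(-86)) - 35117) = 20273/((-7 + 602) - 35117) = 20273/(595 - 35117) = 20273/(-34522) = 20273*(-1/34522) = -20273/34522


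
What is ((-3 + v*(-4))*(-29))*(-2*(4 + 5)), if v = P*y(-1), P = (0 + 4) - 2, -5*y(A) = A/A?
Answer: -3654/5 ≈ -730.80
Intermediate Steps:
y(A) = -⅕ (y(A) = -A/(5*A) = -⅕*1 = -⅕)
P = 2 (P = 4 - 2 = 2)
v = -⅖ (v = 2*(-⅕) = -⅖ ≈ -0.40000)
((-3 + v*(-4))*(-29))*(-2*(4 + 5)) = ((-3 - ⅖*(-4))*(-29))*(-2*(4 + 5)) = ((-3 + 8/5)*(-29))*(-2*9) = -7/5*(-29)*(-18) = (203/5)*(-18) = -3654/5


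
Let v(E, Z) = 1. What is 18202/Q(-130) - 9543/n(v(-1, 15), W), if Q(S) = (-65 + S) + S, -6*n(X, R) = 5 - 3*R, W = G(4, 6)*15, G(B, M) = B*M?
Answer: -305408/2795 ≈ -109.27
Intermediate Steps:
W = 360 (W = (4*6)*15 = 24*15 = 360)
n(X, R) = -⅚ + R/2 (n(X, R) = -(5 - 3*R)/6 = -⅚ + R/2)
Q(S) = -65 + 2*S
18202/Q(-130) - 9543/n(v(-1, 15), W) = 18202/(-65 + 2*(-130)) - 9543/(-⅚ + (½)*360) = 18202/(-65 - 260) - 9543/(-⅚ + 180) = 18202/(-325) - 9543/1075/6 = 18202*(-1/325) - 9543*6/1075 = -18202/325 - 57258/1075 = -305408/2795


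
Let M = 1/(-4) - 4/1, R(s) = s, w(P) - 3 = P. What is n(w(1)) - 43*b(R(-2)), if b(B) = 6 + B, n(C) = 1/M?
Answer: -2928/17 ≈ -172.24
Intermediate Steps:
w(P) = 3 + P
M = -17/4 (M = 1*(-1/4) - 4*1 = -1/4 - 4 = -17/4 ≈ -4.2500)
n(C) = -4/17 (n(C) = 1/(-17/4) = -4/17)
n(w(1)) - 43*b(R(-2)) = -4/17 - 43*(6 - 2) = -4/17 - 43*4 = -4/17 - 172 = -2928/17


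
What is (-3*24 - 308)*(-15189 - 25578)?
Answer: 15491460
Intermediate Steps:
(-3*24 - 308)*(-15189 - 25578) = (-72 - 308)*(-40767) = -380*(-40767) = 15491460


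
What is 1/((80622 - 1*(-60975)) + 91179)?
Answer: 1/232776 ≈ 4.2960e-6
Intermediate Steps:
1/((80622 - 1*(-60975)) + 91179) = 1/((80622 + 60975) + 91179) = 1/(141597 + 91179) = 1/232776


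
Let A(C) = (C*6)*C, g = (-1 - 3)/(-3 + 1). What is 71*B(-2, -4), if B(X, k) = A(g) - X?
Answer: 1846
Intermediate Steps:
g = 2 (g = -4/(-2) = -4*(-½) = 2)
A(C) = 6*C² (A(C) = (6*C)*C = 6*C²)
B(X, k) = 24 - X (B(X, k) = 6*2² - X = 6*4 - X = 24 - X)
71*B(-2, -4) = 71*(24 - 1*(-2)) = 71*(24 + 2) = 71*26 = 1846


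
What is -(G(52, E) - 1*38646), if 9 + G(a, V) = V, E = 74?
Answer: 38581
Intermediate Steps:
G(a, V) = -9 + V
-(G(52, E) - 1*38646) = -((-9 + 74) - 1*38646) = -(65 - 38646) = -1*(-38581) = 38581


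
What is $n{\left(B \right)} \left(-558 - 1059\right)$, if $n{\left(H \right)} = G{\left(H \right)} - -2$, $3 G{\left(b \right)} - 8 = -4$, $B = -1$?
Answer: $-5390$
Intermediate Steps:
$G{\left(b \right)} = \frac{4}{3}$ ($G{\left(b \right)} = \frac{8}{3} + \frac{1}{3} \left(-4\right) = \frac{8}{3} - \frac{4}{3} = \frac{4}{3}$)
$n{\left(H \right)} = \frac{10}{3}$ ($n{\left(H \right)} = \frac{4}{3} - -2 = \frac{4}{3} + 2 = \frac{10}{3}$)
$n{\left(B \right)} \left(-558 - 1059\right) = \frac{10 \left(-558 - 1059\right)}{3} = \frac{10}{3} \left(-1617\right) = -5390$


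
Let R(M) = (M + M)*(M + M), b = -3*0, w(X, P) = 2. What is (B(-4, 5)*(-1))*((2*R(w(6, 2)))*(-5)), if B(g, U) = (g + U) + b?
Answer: 160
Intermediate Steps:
b = 0
B(g, U) = U + g (B(g, U) = (g + U) + 0 = (U + g) + 0 = U + g)
R(M) = 4*M² (R(M) = (2*M)*(2*M) = 4*M²)
(B(-4, 5)*(-1))*((2*R(w(6, 2)))*(-5)) = ((5 - 4)*(-1))*((2*(4*2²))*(-5)) = (1*(-1))*((2*(4*4))*(-5)) = -2*16*(-5) = -32*(-5) = -1*(-160) = 160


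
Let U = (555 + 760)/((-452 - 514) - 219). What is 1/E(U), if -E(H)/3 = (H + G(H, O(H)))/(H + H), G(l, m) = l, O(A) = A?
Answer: -⅓ ≈ -0.33333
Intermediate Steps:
U = -263/237 (U = 1315/(-966 - 219) = 1315/(-1185) = 1315*(-1/1185) = -263/237 ≈ -1.1097)
E(H) = -3 (E(H) = -3*(H + H)/(H + H) = -3*2*H/(2*H) = -3*2*H*1/(2*H) = -3*1 = -3)
1/E(U) = 1/(-3) = -⅓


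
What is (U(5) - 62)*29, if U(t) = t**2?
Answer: -1073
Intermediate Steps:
(U(5) - 62)*29 = (5**2 - 62)*29 = (25 - 62)*29 = -37*29 = -1073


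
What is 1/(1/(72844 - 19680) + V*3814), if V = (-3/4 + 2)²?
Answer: 106328/633648427 ≈ 0.00016780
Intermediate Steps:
V = 25/16 (V = (-3*¼ + 2)² = (-¾ + 2)² = (5/4)² = 25/16 ≈ 1.5625)
1/(1/(72844 - 19680) + V*3814) = 1/(1/(72844 - 19680) + (25/16)*3814) = 1/(1/53164 + 47675/8) = 1/(633648427/106328) = 106328/633648427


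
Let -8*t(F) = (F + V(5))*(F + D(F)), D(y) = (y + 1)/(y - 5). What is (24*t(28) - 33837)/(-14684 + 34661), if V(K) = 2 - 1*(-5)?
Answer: -282972/153157 ≈ -1.8476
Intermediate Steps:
V(K) = 7 (V(K) = 2 + 5 = 7)
D(y) = (1 + y)/(-5 + y)
t(F) = -(7 + F)*(F + (1 + F)/(-5 + F))/8 (t(F) = -(F + 7)*(F + (1 + F)/(-5 + F))/8 = -(7 + F)*(F + (1 + F)/(-5 + F))/8)
(24*t(28) - 33837)/(-14684 + 34661) = (24*((-7 - 1*28**3 - 3*28**2 + 27*28)/(8*(-5 + 28))) - 33837)/(-14684 + 34661) = (24*((1/8)*(-7 - 1*21952 - 3*784 + 756)/23) - 33837)/19977 = (24*((1/8)*(1/23)*(-7 - 21952 - 2352 + 756)) - 33837)*(1/19977) = (24*((1/8)*(1/23)*(-23555)) - 33837)*(1/19977) = (24*(-23555/184) - 33837)*(1/19977) = (-70665/23 - 33837)*(1/19977) = -848916/23*1/19977 = -282972/153157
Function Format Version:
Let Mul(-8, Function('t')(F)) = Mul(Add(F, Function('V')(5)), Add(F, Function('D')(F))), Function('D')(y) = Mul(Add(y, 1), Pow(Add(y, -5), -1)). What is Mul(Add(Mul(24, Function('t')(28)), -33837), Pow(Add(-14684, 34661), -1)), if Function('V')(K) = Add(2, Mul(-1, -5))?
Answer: Rational(-282972, 153157) ≈ -1.8476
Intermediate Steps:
Function('V')(K) = 7 (Function('V')(K) = Add(2, 5) = 7)
Function('D')(y) = Mul(Pow(Add(-5, y), -1), Add(1, y)) (Function('D')(y) = Mul(Add(1, y), Pow(Add(-5, y), -1)) = Mul(Pow(Add(-5, y), -1), Add(1, y)))
Function('t')(F) = Mul(Rational(-1, 8), Add(7, F), Add(F, Mul(Pow(Add(-5, F), -1), Add(1, F)))) (Function('t')(F) = Mul(Rational(-1, 8), Mul(Add(F, 7), Add(F, Mul(Pow(Add(-5, F), -1), Add(1, F))))) = Mul(Rational(-1, 8), Mul(Add(7, F), Add(F, Mul(Pow(Add(-5, F), -1), Add(1, F))))) = Mul(Rational(-1, 8), Add(7, F), Add(F, Mul(Pow(Add(-5, F), -1), Add(1, F)))))
Mul(Add(Mul(24, Function('t')(28)), -33837), Pow(Add(-14684, 34661), -1)) = Mul(Add(Mul(24, Mul(Rational(1, 8), Pow(Add(-5, 28), -1), Add(-7, Mul(-1, Pow(28, 3)), Mul(-3, Pow(28, 2)), Mul(27, 28)))), -33837), Pow(Add(-14684, 34661), -1)) = Mul(Add(Mul(24, Mul(Rational(1, 8), Pow(23, -1), Add(-7, Mul(-1, 21952), Mul(-3, 784), 756))), -33837), Pow(19977, -1)) = Mul(Add(Mul(24, Mul(Rational(1, 8), Rational(1, 23), Add(-7, -21952, -2352, 756))), -33837), Rational(1, 19977)) = Mul(Add(Mul(24, Mul(Rational(1, 8), Rational(1, 23), -23555)), -33837), Rational(1, 19977)) = Mul(Add(Mul(24, Rational(-23555, 184)), -33837), Rational(1, 19977)) = Mul(Add(Rational(-70665, 23), -33837), Rational(1, 19977)) = Mul(Rational(-848916, 23), Rational(1, 19977)) = Rational(-282972, 153157)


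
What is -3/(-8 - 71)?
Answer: 3/79 ≈ 0.037975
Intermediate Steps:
-3/(-8 - 71) = -3/(-79) = -3*(-1/79) = 3/79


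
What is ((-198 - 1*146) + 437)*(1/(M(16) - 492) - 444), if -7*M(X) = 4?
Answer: -142375467/3448 ≈ -41292.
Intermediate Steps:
M(X) = -4/7 (M(X) = -⅐*4 = -4/7)
((-198 - 1*146) + 437)*(1/(M(16) - 492) - 444) = ((-198 - 1*146) + 437)*(1/(-4/7 - 492) - 444) = ((-198 - 146) + 437)*(1/(-3448/7) - 444) = (-344 + 437)*(-7/3448 - 444) = 93*(-1530919/3448) = -142375467/3448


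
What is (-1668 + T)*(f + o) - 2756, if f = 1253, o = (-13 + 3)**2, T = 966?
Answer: -952562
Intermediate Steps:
o = 100 (o = (-10)**2 = 100)
(-1668 + T)*(f + o) - 2756 = (-1668 + 966)*(1253 + 100) - 2756 = -702*1353 - 2756 = -949806 - 2756 = -952562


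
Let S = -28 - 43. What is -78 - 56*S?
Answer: 3898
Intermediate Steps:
S = -71
-78 - 56*S = -78 - 56*(-71) = -78 + 3976 = 3898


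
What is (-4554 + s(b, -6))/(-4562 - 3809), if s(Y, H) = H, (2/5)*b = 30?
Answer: 4560/8371 ≈ 0.54474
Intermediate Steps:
b = 75 (b = (5/2)*30 = 75)
(-4554 + s(b, -6))/(-4562 - 3809) = (-4554 - 6)/(-4562 - 3809) = -4560/(-8371) = -4560*(-1/8371) = 4560/8371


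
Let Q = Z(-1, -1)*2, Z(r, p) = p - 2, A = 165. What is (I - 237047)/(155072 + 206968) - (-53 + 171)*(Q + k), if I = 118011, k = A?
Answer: -1698178379/90510 ≈ -18762.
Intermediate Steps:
Z(r, p) = -2 + p
k = 165
Q = -6 (Q = (-2 - 1)*2 = -3*2 = -6)
(I - 237047)/(155072 + 206968) - (-53 + 171)*(Q + k) = (118011 - 237047)/(155072 + 206968) - (-53 + 171)*(-6 + 165) = -119036/362040 - 118*159 = -119036*1/362040 - 1*18762 = -29759/90510 - 18762 = -1698178379/90510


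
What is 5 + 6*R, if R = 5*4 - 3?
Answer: 107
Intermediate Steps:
R = 17 (R = 20 - 3 = 17)
5 + 6*R = 5 + 6*17 = 5 + 102 = 107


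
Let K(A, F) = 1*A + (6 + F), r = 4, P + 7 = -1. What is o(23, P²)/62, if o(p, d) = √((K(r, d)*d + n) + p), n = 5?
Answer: √1191/31 ≈ 1.1133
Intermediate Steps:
P = -8 (P = -7 - 1 = -8)
K(A, F) = 6 + A + F (K(A, F) = A + (6 + F) = 6 + A + F)
o(p, d) = √(5 + p + d*(10 + d)) (o(p, d) = √(((6 + 4 + d)*d + 5) + p) = √(((10 + d)*d + 5) + p) = √((d*(10 + d) + 5) + p) = √((5 + d*(10 + d)) + p) = √(5 + p + d*(10 + d)))
o(23, P²)/62 = √(5 + 23 + (-8)²*(10 + (-8)²))/62 = √(5 + 23 + 64*(10 + 64))*(1/62) = √(5 + 23 + 64*74)*(1/62) = √(5 + 23 + 4736)*(1/62) = √4764*(1/62) = (2*√1191)*(1/62) = √1191/31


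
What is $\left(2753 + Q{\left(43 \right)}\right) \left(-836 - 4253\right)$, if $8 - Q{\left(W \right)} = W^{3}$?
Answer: $390560394$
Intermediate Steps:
$Q{\left(W \right)} = 8 - W^{3}$
$\left(2753 + Q{\left(43 \right)}\right) \left(-836 - 4253\right) = \left(2753 + \left(8 - 43^{3}\right)\right) \left(-836 - 4253\right) = \left(2753 + \left(8 - 79507\right)\right) \left(-5089\right) = \left(2753 - 79499\right) \left(-5089\right) = \left(-76746\right) \left(-5089\right) = 390560394$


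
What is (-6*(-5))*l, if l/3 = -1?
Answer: -90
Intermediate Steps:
l = -3 (l = 3*(-1) = -3)
(-6*(-5))*l = -6*(-5)*(-3) = 30*(-3) = -90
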